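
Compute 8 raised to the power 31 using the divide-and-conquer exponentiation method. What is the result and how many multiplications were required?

Computing 8^31 by squaring (build up from 8^1; each line after the first costs one multiplication):

8^1 = 8
8^2 = (8^1)^2 = 8^2 = 64
8^3 = 8 * 8^2 = 8 * 64 = 512
8^6 = (8^3)^2 = 512^2 = 262144
8^7 = 8 * 8^6 = 8 * 262144 = 2097152
8^14 = (8^7)^2 = 2097152^2 = 4398046511104
8^15 = 8 * 8^14 = 8 * 4398046511104 = 35184372088832
8^30 = (8^15)^2 = 35184372088832^2 = 1237940039285380274899124224
8^31 = 8 * 8^30 = 8 * 1237940039285380274899124224 = 9903520314283042199192993792

Result: 9903520314283042199192993792
Multiplications needed: 8 (8 lines after 8^1)

8^31 = 9903520314283042199192993792. Using exponentiation by squaring, this requires 8 multiplications. The key idea: if the exponent is even, square the half-power; if odd, multiply by the base once.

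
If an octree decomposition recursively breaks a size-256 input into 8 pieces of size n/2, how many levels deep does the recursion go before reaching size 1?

For divide and conquer with division factor 2:

Problem sizes at each level:
Level 0: 256
Level 1: 128
Level 2: 64
Level 3: 32
Level 4: 16
Level 5: 8
Level 6: 4
Level 7: 2
Level 8: 1

The root is level 0 and the size-1 base case is level 8 (the tree spans levels 0 through 8, i.e. 9 levels counting the root), so the depth is the number of divisions: log_2(256) = 8

The recursion tree depth is log_2(256) = 8. At each level, the problem size is divided by 2, so it takes 8 divisions to reduce to a base case of size 1. The algorithm makes 8 recursive calls at each level.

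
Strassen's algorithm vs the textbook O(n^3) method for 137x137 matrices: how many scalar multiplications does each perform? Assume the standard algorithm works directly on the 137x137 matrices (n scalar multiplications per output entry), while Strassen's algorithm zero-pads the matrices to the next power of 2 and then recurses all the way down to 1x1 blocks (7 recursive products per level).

Matrix multiplication for 137x137 matrices:

Strassen's algorithm requires power-of-2 dimensions. Pad 137x137 to 256x256 (next power of 2).

Standard algorithm: 137^3 = 2571353 multiplications
Strassen's algorithm: 7^(log2(256)) = 7^8 = 5764801 multiplications
Difference: 2571353 - 5764801 = -3193448 (Strassen uses MORE here due to padding overhead — for small or just-over-power-of-2 n, padding can outweigh the per-level savings)

Standard: 2571353 multiplications (137^3). Strassen: 5764801 multiplications (7^8, after padding to 256x256). Strassen reduces 8 recursive multiplications to 7 at each level.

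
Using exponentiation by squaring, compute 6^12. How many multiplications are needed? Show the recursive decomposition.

Computing 6^12 by squaring (build up from 6^1; each line after the first costs one multiplication):

6^1 = 6
6^2 = (6^1)^2 = 6^2 = 36
6^3 = 6 * 6^2 = 6 * 36 = 216
6^6 = (6^3)^2 = 216^2 = 46656
6^12 = (6^6)^2 = 46656^2 = 2176782336

Result: 2176782336
Multiplications needed: 4 (4 lines after 6^1)

6^12 = 2176782336. Using exponentiation by squaring, this requires 4 multiplications. The key idea: if the exponent is even, square the half-power; if odd, multiply by the base once.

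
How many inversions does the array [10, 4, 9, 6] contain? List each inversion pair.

Finding inversions in [10, 4, 9, 6]:

(0, 1): arr[0]=10 > arr[1]=4
(0, 2): arr[0]=10 > arr[2]=9
(0, 3): arr[0]=10 > arr[3]=6
(2, 3): arr[2]=9 > arr[3]=6

Total inversions: 4

The array has 4 inversion(s): (0,1), (0,2), (0,3), (2,3). Each pair (i,j) satisfies i < j and arr[i] > arr[j].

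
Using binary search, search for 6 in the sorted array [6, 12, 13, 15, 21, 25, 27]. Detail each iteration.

Binary search for 6 in [6, 12, 13, 15, 21, 25, 27]:

lo=0, hi=6, mid=3, arr[mid]=15 -> 15 > 6, search left half
lo=0, hi=2, mid=1, arr[mid]=12 -> 12 > 6, search left half
lo=0, hi=0, mid=0, arr[mid]=6 -> Found target at index 0!

Binary search finds 6 at index 0 after 3 comparisons. The search repeatedly halves the search space by comparing with the middle element.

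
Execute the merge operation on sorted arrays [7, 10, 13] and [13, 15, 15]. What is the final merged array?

Merging process:

Compare 7 vs 13: take 7 from left. Merged: [7]
Compare 10 vs 13: take 10 from left. Merged: [7, 10]
Compare 13 vs 13: take 13 from left. Merged: [7, 10, 13]
Append remaining from right: [13, 15, 15]. Merged: [7, 10, 13, 13, 15, 15]

Final merged array: [7, 10, 13, 13, 15, 15]
Total comparisons: 3

The merged array is [7, 10, 13, 13, 15, 15], requiring 3 comparisons. The merge step runs in O(n) time where n is the total number of elements.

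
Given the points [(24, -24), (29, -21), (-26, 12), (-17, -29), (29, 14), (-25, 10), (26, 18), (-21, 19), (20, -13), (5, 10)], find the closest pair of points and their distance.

Computing all pairwise distances among 10 points:

d((24, -24), (29, -21)) = 5.831
d((24, -24), (-26, 12)) = 61.6117
d((24, -24), (-17, -29)) = 41.3038
d((24, -24), (29, 14)) = 38.3275
d((24, -24), (-25, 10)) = 59.6406
d((24, -24), (26, 18)) = 42.0476
d((24, -24), (-21, 19)) = 62.2415
d((24, -24), (20, -13)) = 11.7047
d((24, -24), (5, 10)) = 38.9487
d((29, -21), (-26, 12)) = 64.1405
d((29, -21), (-17, -29)) = 46.6905
d((29, -21), (29, 14)) = 35.0
d((29, -21), (-25, 10)) = 62.2656
d((29, -21), (26, 18)) = 39.1152
d((29, -21), (-21, 19)) = 64.0312
d((29, -21), (20, -13)) = 12.0416
d((29, -21), (5, 10)) = 39.2046
d((-26, 12), (-17, -29)) = 41.9762
d((-26, 12), (29, 14)) = 55.0364
d((-26, 12), (-25, 10)) = 2.2361 <-- minimum
d((-26, 12), (26, 18)) = 52.345
d((-26, 12), (-21, 19)) = 8.6023
d((-26, 12), (20, -13)) = 52.3546
d((-26, 12), (5, 10)) = 31.0644
d((-17, -29), (29, 14)) = 62.9682
d((-17, -29), (-25, 10)) = 39.8121
d((-17, -29), (26, 18)) = 63.7024
d((-17, -29), (-21, 19)) = 48.1664
d((-17, -29), (20, -13)) = 40.3113
d((-17, -29), (5, 10)) = 44.7772
d((29, 14), (-25, 10)) = 54.1479
d((29, 14), (26, 18)) = 5.0
d((29, 14), (-21, 19)) = 50.2494
d((29, 14), (20, -13)) = 28.4605
d((29, 14), (5, 10)) = 24.3311
d((-25, 10), (26, 18)) = 51.6236
d((-25, 10), (-21, 19)) = 9.8489
d((-25, 10), (20, -13)) = 50.5371
d((-25, 10), (5, 10)) = 30.0
d((26, 18), (-21, 19)) = 47.0106
d((26, 18), (20, -13)) = 31.5753
d((26, 18), (5, 10)) = 22.4722
d((-21, 19), (20, -13)) = 52.0096
d((-21, 19), (5, 10)) = 27.5136
d((20, -13), (5, 10)) = 27.4591

Closest pair: (-26, 12) and (-25, 10) with distance 2.2361

The closest pair is (-26, 12) and (-25, 10) with Euclidean distance 2.2361. For 10 points, brute-force pairwise comparison is shown above. For large n, the divide-and-conquer algorithm (sort by x, recurse on halves, check the dividing strip) achieves O(n log n).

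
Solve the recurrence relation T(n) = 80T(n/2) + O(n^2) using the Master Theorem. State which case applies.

Master Theorem for T(n) = 80T(n/2) + O(n^2):

a = 80, b = 2, c = 2
log_b(a) = log_2(80) = 6.3219

Case 1: c = 2 < log_2(80) = 6.3219
T(n) = O(n^(log_2 80))

For T(n) = 80T(n/2) + O(n^2): log_2(80) = 6.3219. This is Case 1 of the Master Theorem (c < log_b(a), work dominated by leaves), giving O(n^(log_2 80)).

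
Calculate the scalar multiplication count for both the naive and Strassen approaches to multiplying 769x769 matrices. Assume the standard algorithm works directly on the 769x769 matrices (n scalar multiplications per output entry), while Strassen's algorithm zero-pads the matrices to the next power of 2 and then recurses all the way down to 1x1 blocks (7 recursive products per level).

Matrix multiplication for 769x769 matrices:

Strassen's algorithm requires power-of-2 dimensions. Pad 769x769 to 1024x1024 (next power of 2).

Standard algorithm: 769^3 = 454756609 multiplications
Strassen's algorithm: 7^(log2(1024)) = 7^10 = 282475249 multiplications
Savings: 454756609 - 282475249 = 172281360 multiplications

Standard: 454756609 multiplications (769^3). Strassen: 282475249 multiplications (7^10, after padding to 1024x1024). Strassen reduces 8 recursive multiplications to 7 at each level.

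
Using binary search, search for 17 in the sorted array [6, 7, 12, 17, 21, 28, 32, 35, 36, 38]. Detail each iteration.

Binary search for 17 in [6, 7, 12, 17, 21, 28, 32, 35, 36, 38]:

lo=0, hi=9, mid=4, arr[mid]=21 -> 21 > 17, search left half
lo=0, hi=3, mid=1, arr[mid]=7 -> 7 < 17, search right half
lo=2, hi=3, mid=2, arr[mid]=12 -> 12 < 17, search right half
lo=3, hi=3, mid=3, arr[mid]=17 -> Found target at index 3!

Binary search finds 17 at index 3 after 4 comparisons. The search repeatedly halves the search space by comparing with the middle element.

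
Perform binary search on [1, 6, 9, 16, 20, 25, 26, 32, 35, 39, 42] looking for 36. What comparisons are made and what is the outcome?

Binary search for 36 in [1, 6, 9, 16, 20, 25, 26, 32, 35, 39, 42]:

lo=0, hi=10, mid=5, arr[mid]=25 -> 25 < 36, search right half
lo=6, hi=10, mid=8, arr[mid]=35 -> 35 < 36, search right half
lo=9, hi=10, mid=9, arr[mid]=39 -> 39 > 36, search left half
lo=9 > hi=8, target 36 not found

Binary search determines that 36 is not in the array after 3 comparisons. The search space was exhausted without finding the target.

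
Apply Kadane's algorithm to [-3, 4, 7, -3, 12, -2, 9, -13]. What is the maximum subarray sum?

Using Kadane's algorithm on [-3, 4, 7, -3, 12, -2, 9, -13]:

Scanning through the array:
Position 1 (value 4): max_ending_here = 4, max_so_far = 4
Position 2 (value 7): max_ending_here = 11, max_so_far = 11
Position 3 (value -3): max_ending_here = 8, max_so_far = 11
Position 4 (value 12): max_ending_here = 20, max_so_far = 20
Position 5 (value -2): max_ending_here = 18, max_so_far = 20
Position 6 (value 9): max_ending_here = 27, max_so_far = 27
Position 7 (value -13): max_ending_here = 14, max_so_far = 27

Maximum subarray: [4, 7, -3, 12, -2, 9]
Maximum sum: 27

The maximum subarray is [4, 7, -3, 12, -2, 9] with sum 27. This subarray runs from index 1 to index 6.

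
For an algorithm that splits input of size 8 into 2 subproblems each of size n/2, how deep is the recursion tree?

For divide and conquer with division factor 2:

Problem sizes at each level:
Level 0: 8
Level 1: 4
Level 2: 2
Level 3: 1

The root is level 0 and the size-1 base case is level 3 (the tree spans levels 0 through 3, i.e. 4 levels counting the root), so the depth is the number of divisions: log_2(8) = 3

The recursion tree depth is log_2(8) = 3. At each level, the problem size is divided by 2, so it takes 3 divisions to reduce to a base case of size 1. The algorithm makes 2 recursive calls at each level.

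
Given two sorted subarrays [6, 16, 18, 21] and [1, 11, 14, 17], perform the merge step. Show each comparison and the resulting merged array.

Merging process:

Compare 6 vs 1: take 1 from right. Merged: [1]
Compare 6 vs 11: take 6 from left. Merged: [1, 6]
Compare 16 vs 11: take 11 from right. Merged: [1, 6, 11]
Compare 16 vs 14: take 14 from right. Merged: [1, 6, 11, 14]
Compare 16 vs 17: take 16 from left. Merged: [1, 6, 11, 14, 16]
Compare 18 vs 17: take 17 from right. Merged: [1, 6, 11, 14, 16, 17]
Append remaining from left: [18, 21]. Merged: [1, 6, 11, 14, 16, 17, 18, 21]

Final merged array: [1, 6, 11, 14, 16, 17, 18, 21]
Total comparisons: 6

The merged array is [1, 6, 11, 14, 16, 17, 18, 21], requiring 6 comparisons. The merge step runs in O(n) time where n is the total number of elements.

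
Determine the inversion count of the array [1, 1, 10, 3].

Finding inversions in [1, 1, 10, 3]:

(2, 3): arr[2]=10 > arr[3]=3

Total inversions: 1

The array has 1 inversion(s): (2,3). Each pair (i,j) satisfies i < j and arr[i] > arr[j].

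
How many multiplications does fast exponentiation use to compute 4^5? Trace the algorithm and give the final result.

Computing 4^5 by squaring (build up from 4^1; each line after the first costs one multiplication):

4^1 = 4
4^2 = (4^1)^2 = 4^2 = 16
4^4 = (4^2)^2 = 16^2 = 256
4^5 = 4 * 4^4 = 4 * 256 = 1024

Result: 1024
Multiplications needed: 3 (3 lines after 4^1)

4^5 = 1024. Using exponentiation by squaring, this requires 3 multiplications. The key idea: if the exponent is even, square the half-power; if odd, multiply by the base once.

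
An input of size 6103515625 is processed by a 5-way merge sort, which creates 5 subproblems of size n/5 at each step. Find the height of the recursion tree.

For divide and conquer with division factor 5:

Problem sizes at each level:
Level 0: 6103515625
Level 1: 1220703125
Level 2: 244140625
Level 3: 48828125
Level 4: 9765625
Level 5: 1953125
Level 6: 390625
Level 7: 78125
Level 8: 15625
Level 9: 3125
Level 10: 625
Level 11: 125
Level 12: 25
Level 13: 5
Level 14: 1

The root is level 0 and the size-1 base case is level 14 (the tree spans levels 0 through 14, i.e. 15 levels counting the root), so the depth is the number of divisions: log_5(6103515625) = 14

The recursion tree depth is log_5(6103515625) = 14. At each level, the problem size is divided by 5, so it takes 14 divisions to reduce to a base case of size 1. The algorithm makes 5 recursive calls at each level.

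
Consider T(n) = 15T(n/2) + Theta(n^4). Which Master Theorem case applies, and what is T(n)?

Master Theorem for T(n) = 15T(n/2) + O(n^4):

a = 15, b = 2, c = 4
log_b(a) = log_2(15) = 3.9069

Case 3: c = 4 > log_2(15) = 3.9069
T(n) = O(n^4) = O(n^4)

For T(n) = 15T(n/2) + O(n^4): log_2(15) = 3.9069. This is Case 3 of the Master Theorem (c > log_b(a), work dominated by root), giving O(n^4).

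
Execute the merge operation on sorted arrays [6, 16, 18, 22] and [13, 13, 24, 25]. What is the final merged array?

Merging process:

Compare 6 vs 13: take 6 from left. Merged: [6]
Compare 16 vs 13: take 13 from right. Merged: [6, 13]
Compare 16 vs 13: take 13 from right. Merged: [6, 13, 13]
Compare 16 vs 24: take 16 from left. Merged: [6, 13, 13, 16]
Compare 18 vs 24: take 18 from left. Merged: [6, 13, 13, 16, 18]
Compare 22 vs 24: take 22 from left. Merged: [6, 13, 13, 16, 18, 22]
Append remaining from right: [24, 25]. Merged: [6, 13, 13, 16, 18, 22, 24, 25]

Final merged array: [6, 13, 13, 16, 18, 22, 24, 25]
Total comparisons: 6

The merged array is [6, 13, 13, 16, 18, 22, 24, 25], requiring 6 comparisons. The merge step runs in O(n) time where n is the total number of elements.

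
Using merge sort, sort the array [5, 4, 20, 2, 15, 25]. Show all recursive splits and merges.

Merge sort trace:

Split: [5, 4, 20, 2, 15, 25] -> [5, 4, 20] and [2, 15, 25]
  Split: [5, 4, 20] -> [5] and [4, 20]
    Split: [4, 20] -> [4] and [20]
    Merge: [4] + [20] -> [4, 20]
  Merge: [5] + [4, 20] -> [4, 5, 20]
  Split: [2, 15, 25] -> [2] and [15, 25]
    Split: [15, 25] -> [15] and [25]
    Merge: [15] + [25] -> [15, 25]
  Merge: [2] + [15, 25] -> [2, 15, 25]
Merge: [4, 5, 20] + [2, 15, 25] -> [2, 4, 5, 15, 20, 25]

Final sorted array: [2, 4, 5, 15, 20, 25]

The merge sort proceeds by recursively splitting the array and merging sorted halves.
After all merges, the sorted array is [2, 4, 5, 15, 20, 25].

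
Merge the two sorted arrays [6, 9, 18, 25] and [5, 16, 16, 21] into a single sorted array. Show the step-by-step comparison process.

Merging process:

Compare 6 vs 5: take 5 from right. Merged: [5]
Compare 6 vs 16: take 6 from left. Merged: [5, 6]
Compare 9 vs 16: take 9 from left. Merged: [5, 6, 9]
Compare 18 vs 16: take 16 from right. Merged: [5, 6, 9, 16]
Compare 18 vs 16: take 16 from right. Merged: [5, 6, 9, 16, 16]
Compare 18 vs 21: take 18 from left. Merged: [5, 6, 9, 16, 16, 18]
Compare 25 vs 21: take 21 from right. Merged: [5, 6, 9, 16, 16, 18, 21]
Append remaining from left: [25]. Merged: [5, 6, 9, 16, 16, 18, 21, 25]

Final merged array: [5, 6, 9, 16, 16, 18, 21, 25]
Total comparisons: 7

The merged array is [5, 6, 9, 16, 16, 18, 21, 25], requiring 7 comparisons. The merge step runs in O(n) time where n is the total number of elements.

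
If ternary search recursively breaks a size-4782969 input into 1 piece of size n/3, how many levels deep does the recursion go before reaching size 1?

For divide and conquer with division factor 3:

Problem sizes at each level:
Level 0: 4782969
Level 1: 1594323
Level 2: 531441
Level 3: 177147
Level 4: 59049
Level 5: 19683
Level 6: 6561
Level 7: 2187
Level 8: 729
Level 9: 243
Level 10: 81
Level 11: 27
Level 12: 9
Level 13: 3
Level 14: 1

The root is level 0 and the size-1 base case is level 14 (the tree spans levels 0 through 14, i.e. 15 levels counting the root), so the depth is the number of divisions: log_3(4782969) = 14

The recursion tree depth is log_3(4782969) = 14. At each level, the problem size is divided by 3, so it takes 14 divisions to reduce to a base case of size 1. The algorithm makes 1 recursive call at each level.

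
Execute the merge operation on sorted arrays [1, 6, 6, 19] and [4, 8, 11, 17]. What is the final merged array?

Merging process:

Compare 1 vs 4: take 1 from left. Merged: [1]
Compare 6 vs 4: take 4 from right. Merged: [1, 4]
Compare 6 vs 8: take 6 from left. Merged: [1, 4, 6]
Compare 6 vs 8: take 6 from left. Merged: [1, 4, 6, 6]
Compare 19 vs 8: take 8 from right. Merged: [1, 4, 6, 6, 8]
Compare 19 vs 11: take 11 from right. Merged: [1, 4, 6, 6, 8, 11]
Compare 19 vs 17: take 17 from right. Merged: [1, 4, 6, 6, 8, 11, 17]
Append remaining from left: [19]. Merged: [1, 4, 6, 6, 8, 11, 17, 19]

Final merged array: [1, 4, 6, 6, 8, 11, 17, 19]
Total comparisons: 7

The merged array is [1, 4, 6, 6, 8, 11, 17, 19], requiring 7 comparisons. The merge step runs in O(n) time where n is the total number of elements.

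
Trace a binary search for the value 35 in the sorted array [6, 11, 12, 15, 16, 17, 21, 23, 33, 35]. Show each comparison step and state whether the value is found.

Binary search for 35 in [6, 11, 12, 15, 16, 17, 21, 23, 33, 35]:

lo=0, hi=9, mid=4, arr[mid]=16 -> 16 < 35, search right half
lo=5, hi=9, mid=7, arr[mid]=23 -> 23 < 35, search right half
lo=8, hi=9, mid=8, arr[mid]=33 -> 33 < 35, search right half
lo=9, hi=9, mid=9, arr[mid]=35 -> Found target at index 9!

Binary search finds 35 at index 9 after 4 comparisons. The search repeatedly halves the search space by comparing with the middle element.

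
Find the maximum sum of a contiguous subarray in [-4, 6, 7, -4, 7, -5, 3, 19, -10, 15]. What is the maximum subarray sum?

Using Kadane's algorithm on [-4, 6, 7, -4, 7, -5, 3, 19, -10, 15]:

Scanning through the array:
Position 1 (value 6): max_ending_here = 6, max_so_far = 6
Position 2 (value 7): max_ending_here = 13, max_so_far = 13
Position 3 (value -4): max_ending_here = 9, max_so_far = 13
Position 4 (value 7): max_ending_here = 16, max_so_far = 16
Position 5 (value -5): max_ending_here = 11, max_so_far = 16
Position 6 (value 3): max_ending_here = 14, max_so_far = 16
Position 7 (value 19): max_ending_here = 33, max_so_far = 33
Position 8 (value -10): max_ending_here = 23, max_so_far = 33
Position 9 (value 15): max_ending_here = 38, max_so_far = 38

Maximum subarray: [6, 7, -4, 7, -5, 3, 19, -10, 15]
Maximum sum: 38

The maximum subarray is [6, 7, -4, 7, -5, 3, 19, -10, 15] with sum 38. This subarray runs from index 1 to index 9.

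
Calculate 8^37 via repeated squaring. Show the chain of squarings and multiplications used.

Computing 8^37 by squaring (build up from 8^1; each line after the first costs one multiplication):

8^1 = 8
8^2 = (8^1)^2 = 8^2 = 64
8^4 = (8^2)^2 = 64^2 = 4096
8^8 = (8^4)^2 = 4096^2 = 16777216
8^9 = 8 * 8^8 = 8 * 16777216 = 134217728
8^18 = (8^9)^2 = 134217728^2 = 18014398509481984
8^36 = (8^18)^2 = 18014398509481984^2 = 324518553658426726783156020576256
8^37 = 8 * 8^36 = 8 * 324518553658426726783156020576256 = 2596148429267413814265248164610048

Result: 2596148429267413814265248164610048
Multiplications needed: 7 (7 lines after 8^1)

8^37 = 2596148429267413814265248164610048. Using exponentiation by squaring, this requires 7 multiplications. The key idea: if the exponent is even, square the half-power; if odd, multiply by the base once.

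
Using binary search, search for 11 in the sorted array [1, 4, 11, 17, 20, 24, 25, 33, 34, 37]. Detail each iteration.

Binary search for 11 in [1, 4, 11, 17, 20, 24, 25, 33, 34, 37]:

lo=0, hi=9, mid=4, arr[mid]=20 -> 20 > 11, search left half
lo=0, hi=3, mid=1, arr[mid]=4 -> 4 < 11, search right half
lo=2, hi=3, mid=2, arr[mid]=11 -> Found target at index 2!

Binary search finds 11 at index 2 after 3 comparisons. The search repeatedly halves the search space by comparing with the middle element.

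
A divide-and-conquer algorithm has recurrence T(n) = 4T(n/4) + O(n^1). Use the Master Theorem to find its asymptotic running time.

Master Theorem for T(n) = 4T(n/4) + O(n^1):

a = 4, b = 4, c = 1
log_b(a) = log_4(4) = 1.0000

Case 2: c = 1 = log_4(4) = 1.0000
T(n) = O(n^1 log n) = O(n log n)

For T(n) = 4T(n/4) + O(n^1): log_4(4) = 1.0000. This is Case 2 of the Master Theorem (c = log_b(a), equal work at all levels), giving O(n log n).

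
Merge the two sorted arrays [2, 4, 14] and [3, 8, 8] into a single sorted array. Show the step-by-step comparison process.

Merging process:

Compare 2 vs 3: take 2 from left. Merged: [2]
Compare 4 vs 3: take 3 from right. Merged: [2, 3]
Compare 4 vs 8: take 4 from left. Merged: [2, 3, 4]
Compare 14 vs 8: take 8 from right. Merged: [2, 3, 4, 8]
Compare 14 vs 8: take 8 from right. Merged: [2, 3, 4, 8, 8]
Append remaining from left: [14]. Merged: [2, 3, 4, 8, 8, 14]

Final merged array: [2, 3, 4, 8, 8, 14]
Total comparisons: 5

The merged array is [2, 3, 4, 8, 8, 14], requiring 5 comparisons. The merge step runs in O(n) time where n is the total number of elements.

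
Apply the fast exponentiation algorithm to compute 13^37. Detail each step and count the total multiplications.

Computing 13^37 by squaring (build up from 13^1; each line after the first costs one multiplication):

13^1 = 13
13^2 = (13^1)^2 = 13^2 = 169
13^4 = (13^2)^2 = 169^2 = 28561
13^8 = (13^4)^2 = 28561^2 = 815730721
13^9 = 13 * 13^8 = 13 * 815730721 = 10604499373
13^18 = (13^9)^2 = 10604499373^2 = 112455406951957393129
13^36 = (13^18)^2 = 112455406951957393129^2 = 12646218552730347184269489080961456410641
13^37 = 13 * 13^36 = 13 * 12646218552730347184269489080961456410641 = 164400841185494513395503358052498933338333

Result: 164400841185494513395503358052498933338333
Multiplications needed: 7 (7 lines after 13^1)

13^37 = 164400841185494513395503358052498933338333. Using exponentiation by squaring, this requires 7 multiplications. The key idea: if the exponent is even, square the half-power; if odd, multiply by the base once.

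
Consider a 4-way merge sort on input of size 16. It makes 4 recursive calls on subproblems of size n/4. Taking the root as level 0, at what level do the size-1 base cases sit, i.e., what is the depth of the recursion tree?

For divide and conquer with division factor 4:

Problem sizes at each level:
Level 0: 16
Level 1: 4
Level 2: 1

The root is level 0 and the size-1 base case is level 2 (the tree spans levels 0 through 2, i.e. 3 levels counting the root), so the depth is the number of divisions: log_4(16) = 2

The recursion tree depth is log_4(16) = 2. At each level, the problem size is divided by 4, so it takes 2 divisions to reduce to a base case of size 1. The algorithm makes 4 recursive calls at each level.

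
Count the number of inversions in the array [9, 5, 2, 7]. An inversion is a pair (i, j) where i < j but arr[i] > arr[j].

Finding inversions in [9, 5, 2, 7]:

(0, 1): arr[0]=9 > arr[1]=5
(0, 2): arr[0]=9 > arr[2]=2
(0, 3): arr[0]=9 > arr[3]=7
(1, 2): arr[1]=5 > arr[2]=2

Total inversions: 4

The array has 4 inversion(s): (0,1), (0,2), (0,3), (1,2). Each pair (i,j) satisfies i < j and arr[i] > arr[j].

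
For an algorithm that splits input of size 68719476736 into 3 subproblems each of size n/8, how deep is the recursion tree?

For divide and conquer with division factor 8:

Problem sizes at each level:
Level 0: 68719476736
Level 1: 8589934592
Level 2: 1073741824
Level 3: 134217728
Level 4: 16777216
Level 5: 2097152
Level 6: 262144
Level 7: 32768
Level 8: 4096
Level 9: 512
Level 10: 64
Level 11: 8
Level 12: 1

The root is level 0 and the size-1 base case is level 12 (the tree spans levels 0 through 12, i.e. 13 levels counting the root), so the depth is the number of divisions: log_8(68719476736) = 12

The recursion tree depth is log_8(68719476736) = 12. At each level, the problem size is divided by 8, so it takes 12 divisions to reduce to a base case of size 1. The algorithm makes 3 recursive calls at each level.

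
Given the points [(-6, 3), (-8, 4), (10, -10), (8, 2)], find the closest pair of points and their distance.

Computing all pairwise distances among 4 points:

d((-6, 3), (-8, 4)) = 2.2361 <-- minimum
d((-6, 3), (10, -10)) = 20.6155
d((-6, 3), (8, 2)) = 14.0357
d((-8, 4), (10, -10)) = 22.8035
d((-8, 4), (8, 2)) = 16.1245
d((10, -10), (8, 2)) = 12.1655

Closest pair: (-6, 3) and (-8, 4) with distance 2.2361

The closest pair is (-6, 3) and (-8, 4) with Euclidean distance 2.2361. For 4 points, brute-force pairwise comparison is shown above. For large n, the divide-and-conquer algorithm (sort by x, recurse on halves, check the dividing strip) achieves O(n log n).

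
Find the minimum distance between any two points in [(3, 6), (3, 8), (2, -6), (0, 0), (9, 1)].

Computing all pairwise distances among 5 points:

d((3, 6), (3, 8)) = 2.0 <-- minimum
d((3, 6), (2, -6)) = 12.0416
d((3, 6), (0, 0)) = 6.7082
d((3, 6), (9, 1)) = 7.8102
d((3, 8), (2, -6)) = 14.0357
d((3, 8), (0, 0)) = 8.544
d((3, 8), (9, 1)) = 9.2195
d((2, -6), (0, 0)) = 6.3246
d((2, -6), (9, 1)) = 9.8995
d((0, 0), (9, 1)) = 9.0554

Closest pair: (3, 6) and (3, 8) with distance 2.0

The closest pair is (3, 6) and (3, 8) with Euclidean distance 2.0. For 5 points, brute-force pairwise comparison is shown above. For large n, the divide-and-conquer algorithm (sort by x, recurse on halves, check the dividing strip) achieves O(n log n).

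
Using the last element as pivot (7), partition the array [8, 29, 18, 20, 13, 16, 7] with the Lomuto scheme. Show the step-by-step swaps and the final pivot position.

Lomuto partition with pivot = 7:

Initial array: [8, 29, 18, 20, 13, 16, 7]

arr[0]=8 > 7: no swap
arr[1]=29 > 7: no swap
arr[2]=18 > 7: no swap
arr[3]=20 > 7: no swap
arr[4]=13 > 7: no swap
arr[5]=16 > 7: no swap

Place pivot at position 0: [7, 29, 18, 20, 13, 16, 8]
Pivot position: 0

After partitioning with pivot 7, the array becomes [7, 29, 18, 20, 13, 16, 8]. The pivot is placed at index 0. All elements to the left of the pivot are <= 7, and all elements to the right are > 7.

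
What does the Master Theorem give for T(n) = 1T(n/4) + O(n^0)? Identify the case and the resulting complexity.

Master Theorem for T(n) = 1T(n/4) + O(n^0):

a = 1, b = 4, c = 0
log_b(a) = log_4(1) = 0.0000

Case 2: c = 0 = log_4(1) = 0.0000
T(n) = O(n^0 log n) = O(log n)

For T(n) = 1T(n/4) + O(n^0): log_4(1) = 0.0000. This is Case 2 of the Master Theorem (c = log_b(a), equal work at all levels), giving O(log n).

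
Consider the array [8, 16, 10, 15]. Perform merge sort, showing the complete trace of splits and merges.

Merge sort trace:

Split: [8, 16, 10, 15] -> [8, 16] and [10, 15]
  Split: [8, 16] -> [8] and [16]
  Merge: [8] + [16] -> [8, 16]
  Split: [10, 15] -> [10] and [15]
  Merge: [10] + [15] -> [10, 15]
Merge: [8, 16] + [10, 15] -> [8, 10, 15, 16]

Final sorted array: [8, 10, 15, 16]

The merge sort proceeds by recursively splitting the array and merging sorted halves.
After all merges, the sorted array is [8, 10, 15, 16].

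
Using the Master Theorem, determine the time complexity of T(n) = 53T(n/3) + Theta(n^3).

Master Theorem for T(n) = 53T(n/3) + O(n^3):

a = 53, b = 3, c = 3
log_b(a) = log_3(53) = 3.6139

Case 1: c = 3 < log_3(53) = 3.6139
T(n) = O(n^(log_3 53))

For T(n) = 53T(n/3) + O(n^3): log_3(53) = 3.6139. This is Case 1 of the Master Theorem (c < log_b(a), work dominated by leaves), giving O(n^(log_3 53)).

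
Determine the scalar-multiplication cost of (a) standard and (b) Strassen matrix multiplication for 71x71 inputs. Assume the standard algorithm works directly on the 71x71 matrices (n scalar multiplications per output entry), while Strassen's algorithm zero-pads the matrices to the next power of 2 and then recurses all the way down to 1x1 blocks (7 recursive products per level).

Matrix multiplication for 71x71 matrices:

Strassen's algorithm requires power-of-2 dimensions. Pad 71x71 to 128x128 (next power of 2).

Standard algorithm: 71^3 = 357911 multiplications
Strassen's algorithm: 7^(log2(128)) = 7^7 = 823543 multiplications
Difference: 357911 - 823543 = -465632 (Strassen uses MORE here due to padding overhead — for small or just-over-power-of-2 n, padding can outweigh the per-level savings)

Standard: 357911 multiplications (71^3). Strassen: 823543 multiplications (7^7, after padding to 128x128). Strassen reduces 8 recursive multiplications to 7 at each level.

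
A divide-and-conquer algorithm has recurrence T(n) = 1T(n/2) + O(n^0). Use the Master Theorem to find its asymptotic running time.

Master Theorem for T(n) = 1T(n/2) + O(n^0):

a = 1, b = 2, c = 0
log_b(a) = log_2(1) = 0.0000

Case 2: c = 0 = log_2(1) = 0.0000
T(n) = O(n^0 log n) = O(log n)

For T(n) = 1T(n/2) + O(n^0): log_2(1) = 0.0000. This is Case 2 of the Master Theorem (c = log_b(a), equal work at all levels), giving O(log n).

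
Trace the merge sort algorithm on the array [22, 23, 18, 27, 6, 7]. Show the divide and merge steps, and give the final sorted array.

Merge sort trace:

Split: [22, 23, 18, 27, 6, 7] -> [22, 23, 18] and [27, 6, 7]
  Split: [22, 23, 18] -> [22] and [23, 18]
    Split: [23, 18] -> [23] and [18]
    Merge: [23] + [18] -> [18, 23]
  Merge: [22] + [18, 23] -> [18, 22, 23]
  Split: [27, 6, 7] -> [27] and [6, 7]
    Split: [6, 7] -> [6] and [7]
    Merge: [6] + [7] -> [6, 7]
  Merge: [27] + [6, 7] -> [6, 7, 27]
Merge: [18, 22, 23] + [6, 7, 27] -> [6, 7, 18, 22, 23, 27]

Final sorted array: [6, 7, 18, 22, 23, 27]

The merge sort proceeds by recursively splitting the array and merging sorted halves.
After all merges, the sorted array is [6, 7, 18, 22, 23, 27].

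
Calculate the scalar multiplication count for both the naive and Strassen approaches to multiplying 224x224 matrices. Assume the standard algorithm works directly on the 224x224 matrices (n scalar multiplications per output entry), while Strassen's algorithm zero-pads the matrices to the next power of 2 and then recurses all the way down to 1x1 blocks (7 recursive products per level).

Matrix multiplication for 224x224 matrices:

Strassen's algorithm requires power-of-2 dimensions. Pad 224x224 to 256x256 (next power of 2).

Standard algorithm: 224^3 = 11239424 multiplications
Strassen's algorithm: 7^(log2(256)) = 7^8 = 5764801 multiplications
Savings: 11239424 - 5764801 = 5474623 multiplications

Standard: 11239424 multiplications (224^3). Strassen: 5764801 multiplications (7^8, after padding to 256x256). Strassen reduces 8 recursive multiplications to 7 at each level.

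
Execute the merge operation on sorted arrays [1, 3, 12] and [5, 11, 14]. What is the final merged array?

Merging process:

Compare 1 vs 5: take 1 from left. Merged: [1]
Compare 3 vs 5: take 3 from left. Merged: [1, 3]
Compare 12 vs 5: take 5 from right. Merged: [1, 3, 5]
Compare 12 vs 11: take 11 from right. Merged: [1, 3, 5, 11]
Compare 12 vs 14: take 12 from left. Merged: [1, 3, 5, 11, 12]
Append remaining from right: [14]. Merged: [1, 3, 5, 11, 12, 14]

Final merged array: [1, 3, 5, 11, 12, 14]
Total comparisons: 5

The merged array is [1, 3, 5, 11, 12, 14], requiring 5 comparisons. The merge step runs in O(n) time where n is the total number of elements.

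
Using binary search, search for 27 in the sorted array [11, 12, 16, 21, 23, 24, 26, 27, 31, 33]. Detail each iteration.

Binary search for 27 in [11, 12, 16, 21, 23, 24, 26, 27, 31, 33]:

lo=0, hi=9, mid=4, arr[mid]=23 -> 23 < 27, search right half
lo=5, hi=9, mid=7, arr[mid]=27 -> Found target at index 7!

Binary search finds 27 at index 7 after 2 comparisons. The search repeatedly halves the search space by comparing with the middle element.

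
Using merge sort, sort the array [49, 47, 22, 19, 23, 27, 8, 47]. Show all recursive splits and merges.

Merge sort trace:

Split: [49, 47, 22, 19, 23, 27, 8, 47] -> [49, 47, 22, 19] and [23, 27, 8, 47]
  Split: [49, 47, 22, 19] -> [49, 47] and [22, 19]
    Split: [49, 47] -> [49] and [47]
    Merge: [49] + [47] -> [47, 49]
    Split: [22, 19] -> [22] and [19]
    Merge: [22] + [19] -> [19, 22]
  Merge: [47, 49] + [19, 22] -> [19, 22, 47, 49]
  Split: [23, 27, 8, 47] -> [23, 27] and [8, 47]
    Split: [23, 27] -> [23] and [27]
    Merge: [23] + [27] -> [23, 27]
    Split: [8, 47] -> [8] and [47]
    Merge: [8] + [47] -> [8, 47]
  Merge: [23, 27] + [8, 47] -> [8, 23, 27, 47]
Merge: [19, 22, 47, 49] + [8, 23, 27, 47] -> [8, 19, 22, 23, 27, 47, 47, 49]

Final sorted array: [8, 19, 22, 23, 27, 47, 47, 49]

The merge sort proceeds by recursively splitting the array and merging sorted halves.
After all merges, the sorted array is [8, 19, 22, 23, 27, 47, 47, 49].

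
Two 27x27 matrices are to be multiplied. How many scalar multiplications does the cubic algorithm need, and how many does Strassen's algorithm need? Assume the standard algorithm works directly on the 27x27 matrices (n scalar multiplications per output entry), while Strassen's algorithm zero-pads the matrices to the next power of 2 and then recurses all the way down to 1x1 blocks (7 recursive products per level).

Matrix multiplication for 27x27 matrices:

Strassen's algorithm requires power-of-2 dimensions. Pad 27x27 to 32x32 (next power of 2).

Standard algorithm: 27^3 = 19683 multiplications
Strassen's algorithm: 7^(log2(32)) = 7^5 = 16807 multiplications
Savings: 19683 - 16807 = 2876 multiplications

Standard: 19683 multiplications (27^3). Strassen: 16807 multiplications (7^5, after padding to 32x32). Strassen reduces 8 recursive multiplications to 7 at each level.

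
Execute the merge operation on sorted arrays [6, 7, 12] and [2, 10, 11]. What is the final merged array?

Merging process:

Compare 6 vs 2: take 2 from right. Merged: [2]
Compare 6 vs 10: take 6 from left. Merged: [2, 6]
Compare 7 vs 10: take 7 from left. Merged: [2, 6, 7]
Compare 12 vs 10: take 10 from right. Merged: [2, 6, 7, 10]
Compare 12 vs 11: take 11 from right. Merged: [2, 6, 7, 10, 11]
Append remaining from left: [12]. Merged: [2, 6, 7, 10, 11, 12]

Final merged array: [2, 6, 7, 10, 11, 12]
Total comparisons: 5

The merged array is [2, 6, 7, 10, 11, 12], requiring 5 comparisons. The merge step runs in O(n) time where n is the total number of elements.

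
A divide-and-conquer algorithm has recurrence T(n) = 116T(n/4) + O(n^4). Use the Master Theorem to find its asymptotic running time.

Master Theorem for T(n) = 116T(n/4) + O(n^4):

a = 116, b = 4, c = 4
log_b(a) = log_4(116) = 3.4290

Case 3: c = 4 > log_4(116) = 3.4290
T(n) = O(n^4) = O(n^4)

For T(n) = 116T(n/4) + O(n^4): log_4(116) = 3.4290. This is Case 3 of the Master Theorem (c > log_b(a), work dominated by root), giving O(n^4).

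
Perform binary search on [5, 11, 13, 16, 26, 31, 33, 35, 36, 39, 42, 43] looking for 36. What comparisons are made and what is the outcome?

Binary search for 36 in [5, 11, 13, 16, 26, 31, 33, 35, 36, 39, 42, 43]:

lo=0, hi=11, mid=5, arr[mid]=31 -> 31 < 36, search right half
lo=6, hi=11, mid=8, arr[mid]=36 -> Found target at index 8!

Binary search finds 36 at index 8 after 2 comparisons. The search repeatedly halves the search space by comparing with the middle element.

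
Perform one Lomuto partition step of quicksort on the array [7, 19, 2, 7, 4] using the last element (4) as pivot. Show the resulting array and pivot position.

Lomuto partition with pivot = 4:

Initial array: [7, 19, 2, 7, 4]

arr[0]=7 > 4: no swap
arr[1]=19 > 4: no swap
arr[2]=2 <= 4: swap with position 0, array becomes [2, 19, 7, 7, 4]
arr[3]=7 > 4: no swap

Place pivot at position 1: [2, 4, 7, 7, 19]
Pivot position: 1

After partitioning with pivot 4, the array becomes [2, 4, 7, 7, 19]. The pivot is placed at index 1. All elements to the left of the pivot are <= 4, and all elements to the right are > 4.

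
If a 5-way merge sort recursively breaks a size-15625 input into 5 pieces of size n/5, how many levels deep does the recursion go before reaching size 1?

For divide and conquer with division factor 5:

Problem sizes at each level:
Level 0: 15625
Level 1: 3125
Level 2: 625
Level 3: 125
Level 4: 25
Level 5: 5
Level 6: 1

The root is level 0 and the size-1 base case is level 6 (the tree spans levels 0 through 6, i.e. 7 levels counting the root), so the depth is the number of divisions: log_5(15625) = 6

The recursion tree depth is log_5(15625) = 6. At each level, the problem size is divided by 5, so it takes 6 divisions to reduce to a base case of size 1. The algorithm makes 5 recursive calls at each level.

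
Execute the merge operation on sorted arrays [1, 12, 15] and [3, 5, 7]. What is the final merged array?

Merging process:

Compare 1 vs 3: take 1 from left. Merged: [1]
Compare 12 vs 3: take 3 from right. Merged: [1, 3]
Compare 12 vs 5: take 5 from right. Merged: [1, 3, 5]
Compare 12 vs 7: take 7 from right. Merged: [1, 3, 5, 7]
Append remaining from left: [12, 15]. Merged: [1, 3, 5, 7, 12, 15]

Final merged array: [1, 3, 5, 7, 12, 15]
Total comparisons: 4

The merged array is [1, 3, 5, 7, 12, 15], requiring 4 comparisons. The merge step runs in O(n) time where n is the total number of elements.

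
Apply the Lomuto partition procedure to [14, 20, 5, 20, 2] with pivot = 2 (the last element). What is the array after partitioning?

Lomuto partition with pivot = 2:

Initial array: [14, 20, 5, 20, 2]

arr[0]=14 > 2: no swap
arr[1]=20 > 2: no swap
arr[2]=5 > 2: no swap
arr[3]=20 > 2: no swap

Place pivot at position 0: [2, 20, 5, 20, 14]
Pivot position: 0

After partitioning with pivot 2, the array becomes [2, 20, 5, 20, 14]. The pivot is placed at index 0. All elements to the left of the pivot are <= 2, and all elements to the right are > 2.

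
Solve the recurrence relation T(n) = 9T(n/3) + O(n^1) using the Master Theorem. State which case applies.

Master Theorem for T(n) = 9T(n/3) + O(n^1):

a = 9, b = 3, c = 1
log_b(a) = log_3(9) = 2.0000

Case 1: c = 1 < log_3(9) = 2.0000
T(n) = O(n^(log_3 9)) = O(n^2)

For T(n) = 9T(n/3) + O(n^1): log_3(9) = 2.0000. This is Case 1 of the Master Theorem (c < log_b(a), work dominated by leaves), giving O(n^2).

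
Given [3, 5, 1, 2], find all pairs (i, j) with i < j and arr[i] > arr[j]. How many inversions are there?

Finding inversions in [3, 5, 1, 2]:

(0, 2): arr[0]=3 > arr[2]=1
(0, 3): arr[0]=3 > arr[3]=2
(1, 2): arr[1]=5 > arr[2]=1
(1, 3): arr[1]=5 > arr[3]=2

Total inversions: 4

The array has 4 inversion(s): (0,2), (0,3), (1,2), (1,3). Each pair (i,j) satisfies i < j and arr[i] > arr[j].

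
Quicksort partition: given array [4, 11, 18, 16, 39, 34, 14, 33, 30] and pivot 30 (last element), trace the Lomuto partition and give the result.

Lomuto partition with pivot = 30:

Initial array: [4, 11, 18, 16, 39, 34, 14, 33, 30]

arr[0]=4 <= 30: swap with position 0, array becomes [4, 11, 18, 16, 39, 34, 14, 33, 30]
arr[1]=11 <= 30: swap with position 1, array becomes [4, 11, 18, 16, 39, 34, 14, 33, 30]
arr[2]=18 <= 30: swap with position 2, array becomes [4, 11, 18, 16, 39, 34, 14, 33, 30]
arr[3]=16 <= 30: swap with position 3, array becomes [4, 11, 18, 16, 39, 34, 14, 33, 30]
arr[4]=39 > 30: no swap
arr[5]=34 > 30: no swap
arr[6]=14 <= 30: swap with position 4, array becomes [4, 11, 18, 16, 14, 34, 39, 33, 30]
arr[7]=33 > 30: no swap

Place pivot at position 5: [4, 11, 18, 16, 14, 30, 39, 33, 34]
Pivot position: 5

After partitioning with pivot 30, the array becomes [4, 11, 18, 16, 14, 30, 39, 33, 34]. The pivot is placed at index 5. All elements to the left of the pivot are <= 30, and all elements to the right are > 30.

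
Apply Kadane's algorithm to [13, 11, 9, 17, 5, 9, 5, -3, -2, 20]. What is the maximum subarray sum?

Using Kadane's algorithm on [13, 11, 9, 17, 5, 9, 5, -3, -2, 20]:

Scanning through the array:
Position 1 (value 11): max_ending_here = 24, max_so_far = 24
Position 2 (value 9): max_ending_here = 33, max_so_far = 33
Position 3 (value 17): max_ending_here = 50, max_so_far = 50
Position 4 (value 5): max_ending_here = 55, max_so_far = 55
Position 5 (value 9): max_ending_here = 64, max_so_far = 64
Position 6 (value 5): max_ending_here = 69, max_so_far = 69
Position 7 (value -3): max_ending_here = 66, max_so_far = 69
Position 8 (value -2): max_ending_here = 64, max_so_far = 69
Position 9 (value 20): max_ending_here = 84, max_so_far = 84

Maximum subarray: [13, 11, 9, 17, 5, 9, 5, -3, -2, 20]
Maximum sum: 84

The maximum subarray is [13, 11, 9, 17, 5, 9, 5, -3, -2, 20] with sum 84. This subarray runs from index 0 to index 9.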